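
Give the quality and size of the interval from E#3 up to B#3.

E to B spans five letter names (E-F-G-A-B), so the interval is some kind of fifth.
The perfect fifth spans 7 semitones, and E#3 to B#3 is exactly 7 semitones — so this is a perfect fifth.

perfect fifth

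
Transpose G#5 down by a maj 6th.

B4

The sixth takes the letter from G down to B.
A major sixth is 9 semitones; 9 semitones down from G#5 gives B4.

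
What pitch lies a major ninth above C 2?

D 3

Two letters up from C (plus an octave) reaches D.
A major ninth spans 14 semitones, so from C2 the target pitch is D3.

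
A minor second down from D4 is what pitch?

Counting two letter names down from D lands on C.
A minor second is 1 semitone; 1 semitone down from D4 gives C#4.

C#4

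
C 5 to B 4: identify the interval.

Descending from C5 to B4 is the same interval as ascending B4 to C5.
B to C spans two letter names (B-C) — that makes it a second of some quality.
B4 to C5 is 1 semitone, a half step short of the major second (2), so this is minor.

minor 2nd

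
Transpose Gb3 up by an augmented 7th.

F#4

The seventh takes the letter from G up to F.
An augmented seventh is 12 semitones; 12 semitones up from Gb3 gives F#4.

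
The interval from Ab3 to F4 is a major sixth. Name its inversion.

m3

Inverted interval numbers add to nine, so a sixth pairs with a third (6 + 3 = 9).
And major becomes minor under inversion, so we get a minor third.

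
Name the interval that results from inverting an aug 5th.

The rule of nine gives the new number: 9 − 5 = 4, so a fifth becomes a fourth.
Quality inverts too: augmented becomes diminished. That makes the inversion a diminished fourth.

d4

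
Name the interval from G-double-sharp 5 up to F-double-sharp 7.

G to F spans seven letter names (G-A-B-C-D-E-F), plus an octave: a fourteenth.
At 22 semitones, G##5→F##7 falls one short of a major fourteenth: minor.
(Equivalently, a compound minor seventh: a minor seventh plus an octave.)

minor fourteenth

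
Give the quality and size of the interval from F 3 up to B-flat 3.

perfect fourth

F to B spans four letter names (F-G-A-B), so the interval is some kind of fourth.
F3 to Bb3 is 5 semitones, matching the perfect fourth exactly, so the quality is perfect.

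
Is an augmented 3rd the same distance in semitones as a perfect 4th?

Both span 5 semitones: an augmented third and a perfect fourth are the same chromatic distance.

Yes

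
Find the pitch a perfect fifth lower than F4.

The fifth takes the letter from F down to B.
A perfect fifth is 7 semitones; 7 semitones down from F4 gives Bb3.

Bb3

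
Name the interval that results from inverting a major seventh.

The rule of nine gives the new number: 9 − 7 = 2, so a seventh becomes a second.
Quality inverts too: major becomes minor. That makes the inversion a minor second.

minor second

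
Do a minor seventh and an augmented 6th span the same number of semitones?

Yes

A minor seventh = 10 semitones = an augmented sixth; enharmonically equal.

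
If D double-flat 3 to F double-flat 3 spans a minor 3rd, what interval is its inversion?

The rule of nine gives the new number: 9 − 3 = 6, so a third becomes a sixth.
Quality inverts too: minor becomes major. That makes the inversion a major sixth.

M6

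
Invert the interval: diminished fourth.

Inverted interval numbers add to nine, so a fourth pairs with a fifth (4 + 5 = 9).
The quality also flips — diminished becomes augmented — giving an augmented fifth.

A5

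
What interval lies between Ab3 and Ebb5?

A to E spans five letter names (A-B-C-D-E), plus an octave: a twelfth.
The perfect twelfth is 19 semitones; here we have 18, one semitone narrower: diminished.
(Equivalently, a compound diminished fifth: a diminished fifth plus an octave.)

diminished 12th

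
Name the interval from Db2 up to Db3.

P8

D to D is the same letter name, plus an octave, so the interval is some kind of octave.
Counting semitones, Db2→Db3 is 12, which is the perfect octave.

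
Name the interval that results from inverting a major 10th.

First reduce the compound major tenth to its simple form, a major third.
Inverted interval numbers add to nine, so a third pairs with a sixth (3 + 6 = 9).
And major becomes minor under inversion, so we get a minor sixth.

minor sixth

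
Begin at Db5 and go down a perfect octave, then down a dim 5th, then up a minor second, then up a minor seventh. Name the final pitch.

Gb4

A perfect octave down from Db5 is Db4.
A diminished fifth down from Db4 is G3.
A minor second up from G3 is Ab3.
Ab3 up a minor seventh → Gb4 (10 semitones).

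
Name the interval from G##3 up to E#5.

G to E spans six letter names (G-A-B-C-D-E), plus an octave, so the interval is some kind of thirteenth.
A major thirteenth would be 21 semitones, but G##3 to E#5 is 20 — one semitone narrower, making it a minor thirteenth.
(Equivalently, a compound minor sixth: a minor sixth plus an octave.)

minor 13th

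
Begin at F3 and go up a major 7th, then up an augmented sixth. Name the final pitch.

F3 up a major seventh → E4 (11 semitones).
E4 up an augmented sixth → C##5 (10 semitones).

C##5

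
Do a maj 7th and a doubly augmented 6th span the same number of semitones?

Yes

A major seventh spans 11 semitones, and a doubly augmented sixth also spans 11 semitones — they're enharmonic.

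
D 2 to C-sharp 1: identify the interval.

Descending from D2 to C#1 is the same interval as ascending C#1 to D2.
C to D spans two letter names (C-D), plus an octave — that makes it a ninth of some quality.
A major ninth would be 14 semitones, but C#1 to D2 is 13 — one semitone narrower, making it a minor ninth.
(Equivalently, a compound minor second: a minor second plus an octave.)

minor ninth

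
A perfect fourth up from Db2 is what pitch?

Gb2

Four letter names up from D: G.
A perfect fourth is 5 semitones; 5 semitones up from Db2 gives Gb2.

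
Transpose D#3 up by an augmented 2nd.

Counting two letter names up from D lands on E.
Moving 3 semitones up from D#3 (the size of an augmented second) reaches E##3.

E##3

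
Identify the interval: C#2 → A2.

m6

C to A spans six letter names (C-D-E-F-G-A), so the interval is some kind of sixth.
At 8 semitones, C#2→A2 falls one short of a major sixth: minor.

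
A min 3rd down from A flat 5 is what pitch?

F 5

Three letter names down from A: F.
A minor third is 3 semitones; 3 semitones down from Ab5 gives F5.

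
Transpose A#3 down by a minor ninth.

The ninth's letter: A down two letter names plus an octave → G.
A minor ninth spans 13 semitones, so from A#3 the target pitch is G##2.

G##2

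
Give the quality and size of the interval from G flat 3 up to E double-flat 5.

minor thirteenth

G to E spans six letter names (G-A-B-C-D-E), plus an octave — that makes it a thirteenth of some quality.
Gb3 to Ebb5 is 20 semitones, a half step short of the major thirteenth (21), so this is minor.
(Equivalently, a compound minor sixth: a minor sixth plus an octave.)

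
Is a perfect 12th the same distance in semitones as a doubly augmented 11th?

Both span 19 semitones: a perfect twelfth and a doubly augmented eleventh are the same chromatic distance.

Yes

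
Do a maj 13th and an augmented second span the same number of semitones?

A major thirteenth is 21 semitones but an augmented second is 3 semitones — different sizes.

No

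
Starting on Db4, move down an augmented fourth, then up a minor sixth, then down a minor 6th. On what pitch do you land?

Abb3

An augmented fourth down from Db4 is Abb3.
A minor sixth up from Abb3 is Fbb4.
Down a minor sixth from Fbb4: Abb3 (8 semitones down).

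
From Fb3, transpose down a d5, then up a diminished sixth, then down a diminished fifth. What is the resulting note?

Cb3

Fb3 down a diminished fifth → Bb2 (6 semitones).
Up a diminished sixth from Bb2: Gbb3 (7 semitones up).
Gbb3 down a diminished fifth → Cb3 (6 semitones).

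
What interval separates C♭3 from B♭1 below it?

Descending from Cb3 to Bb1 is the same interval as ascending Bb1 to Cb3.
B to C spans two letter names (B-C), plus an octave: a ninth.
Bb1 to Cb3 is 13 semitones, a half step short of the major ninth (14), so this is minor.
(Equivalently, a compound minor second: a minor second plus an octave.)

m9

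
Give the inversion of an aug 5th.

diminished 4th

Inverted interval numbers add to nine, so a fifth pairs with a fourth (5 + 4 = 9).
Quality inverts too: augmented becomes diminished. That makes the inversion a diminished fourth.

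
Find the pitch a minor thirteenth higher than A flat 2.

Six letters up from A (plus an octave) reaches F.
Moving 20 semitones up from Ab2 (the size of a minor thirteenth) reaches Fb4.

F flat 4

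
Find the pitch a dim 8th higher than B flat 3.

The letter stays B (same as the start), shifted an octave up.
A diminished octave spans 11 semitones, so from Bb3 the target pitch is Bbb4.

B double-flat 4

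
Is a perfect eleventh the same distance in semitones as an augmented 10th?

A perfect eleventh spans 17 semitones, and an augmented tenth also spans 17 semitones — they're enharmonic.

Yes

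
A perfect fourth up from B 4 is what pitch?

Counting four letter names up from B lands on E.
A perfect fourth spans 5 semitones, so from B4 the target pitch is E5.

E 5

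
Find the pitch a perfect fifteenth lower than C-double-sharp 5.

C-double-sharp 3

For a fifteenth the letter name doesn't change: still C, two octaves down.
Moving 24 semitones down from C##5 (the size of a perfect fifteenth) reaches C##3.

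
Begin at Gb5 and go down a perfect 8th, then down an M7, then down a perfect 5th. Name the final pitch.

Gb5 down a perfect octave → Gb4 (12 semitones).
A major seventh down from Gb4 is Abb3.
A perfect fifth down from Abb3 is Dbb3.

Dbb3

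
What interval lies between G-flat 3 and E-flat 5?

M13

G to E spans six letter names (G-A-B-C-D-E), plus an octave: a thirteenth.
Gb3 to Eb5 is 21 semitones, matching the major thirteenth exactly, so the quality is major.
(Equivalently, a compound major sixth: a major sixth plus an octave.)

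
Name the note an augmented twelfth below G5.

Cb4

The twelfth's letter: G down five letter names plus an octave → C.
An augmented twelfth spans 20 semitones, so from G5 the target pitch is Cb4.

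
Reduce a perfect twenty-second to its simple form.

Take out 2 octaves (14 from the number): 22 − 14 = 8.
That makes a perfect twenty-second a compound perfect octave — 2 octaves plus a perfect octave.

perfect 8th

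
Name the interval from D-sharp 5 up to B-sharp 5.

D to B spans six letter names (D-E-F-G-A-B) — that makes it a sixth of some quality.
The major sixth spans 9 semitones, and D#5 to B#5 is exactly 9 semitones — so this is a major sixth.

major sixth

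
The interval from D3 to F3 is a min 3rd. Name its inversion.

Interval numbers invert to sum to nine: 3 + 6 = 9, so a third inverts to a sixth.
Quality inverts too: minor becomes major. That makes the inversion a major sixth.

M6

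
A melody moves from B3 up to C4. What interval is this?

minor second

B to C spans two letter names (B-C), so the interval is some kind of second.
B3 to C4 is 1 semitone, a half step short of the major second (2), so this is minor.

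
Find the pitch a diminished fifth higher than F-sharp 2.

C 3

Five letter names up from F: C.
Moving 6 semitones up from F#2 (the size of a diminished fifth) reaches C3.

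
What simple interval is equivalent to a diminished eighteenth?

Take out 2 octaves (14 from the number): 18 − 14 = 4.
So a diminished eighteenth is 2 octaves plus a diminished fourth. The quality is unchanged.

diminished fourth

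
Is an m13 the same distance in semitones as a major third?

No

A minor thirteenth spans 20 semitones; a major third spans 4 semitones. They differ by 16.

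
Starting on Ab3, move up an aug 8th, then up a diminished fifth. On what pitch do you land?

Up an augmented octave from Ab3: A4 (13 semitones up).
Up a diminished fifth from A4: Eb5 (6 semitones up).

Eb5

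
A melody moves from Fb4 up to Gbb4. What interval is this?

F to G spans two letter names (F-G), so the interval is some kind of second.
Fb4 to Gbb4 is 1 semitone, a half step short of the major second (2), so this is minor.

minor 2nd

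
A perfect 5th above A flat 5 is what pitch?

E flat 6

Five letter names up from A: E.
A perfect fifth spans 7 semitones, so from Ab5 the target pitch is Eb6.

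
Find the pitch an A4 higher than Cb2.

F2

The fourth takes the letter from C up to F.
An augmented fourth is 6 semitones; 6 semitones up from Cb2 gives F2.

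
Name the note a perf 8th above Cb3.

Cb4

The letter stays C (same as the start), shifted an octave up.
A perfect octave is 12 semitones; 12 semitones up from Cb3 gives Cb4.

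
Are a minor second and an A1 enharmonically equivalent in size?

Yes

Both span 1 semitone: a minor second and an augmented unison are the same chromatic distance.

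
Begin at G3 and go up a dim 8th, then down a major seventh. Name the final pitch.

Up a diminished octave from G3: Gb4 (11 semitones up).
Down a major seventh from Gb4: Abb3 (11 semitones down).

Abb3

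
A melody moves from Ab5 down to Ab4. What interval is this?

perfect 8th

Descending from Ab5 to Ab4 is the same interval as ascending Ab4 to Ab5.
A to A is the same letter name, plus an octave, so the interval is some kind of octave.
Counting semitones, Ab4→Ab5 is 12, which is the perfect octave.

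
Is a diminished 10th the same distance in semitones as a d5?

A diminished tenth is 14 semitones but a diminished fifth is 6 semitones — different sizes.

No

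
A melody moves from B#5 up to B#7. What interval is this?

P15

B to B is the same letter name, plus 2 octaves — that makes it a fifteenth of some quality.
The perfect fifteenth spans 24 semitones, and B#5 to B#7 is exactly 24 semitones — so this is a perfect fifteenth.
(Equivalently, a compound perfect octave: a perfect octave plus an octave.)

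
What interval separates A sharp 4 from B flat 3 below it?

Descending from A#4 to Bb3 is the same interval as ascending Bb3 to A#4.
B to A spans seven letter names (B-C-D-E-F-G-A), so the interval is some kind of seventh.
Bb3 to A#4 spans 12 semitones — one semitone wider than the major seventh (11) — giving an augmented seventh.

augmented seventh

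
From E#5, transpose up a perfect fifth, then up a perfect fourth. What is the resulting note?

E#6

E#5 up a perfect fifth → B#5 (7 semitones).
A perfect fourth up from B#5 is E#6.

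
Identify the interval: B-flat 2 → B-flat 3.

B to B is the same letter name, plus an octave — that makes it an octave of some quality.
The perfect octave spans 12 semitones, and Bb2 to Bb3 is exactly 12 semitones — so this is a perfect octave.

P8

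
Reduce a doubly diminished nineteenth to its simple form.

Take out 2 octaves (14 from the number): 19 − 14 = 5.
So a doubly diminished nineteenth is 2 octaves plus a doubly diminished fifth. The quality is unchanged.

doubly diminished fifth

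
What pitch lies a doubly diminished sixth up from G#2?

Ebb3

Counting six letter names up from G lands on E.
Moving 6 semitones up from G#2 (the size of a doubly diminished sixth) reaches Ebb3.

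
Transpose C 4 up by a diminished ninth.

The ninth's letter: C up two letter names plus an octave → D.
Moving 12 semitones up from C4 (the size of a diminished ninth) reaches Dbb5.

D double-flat 5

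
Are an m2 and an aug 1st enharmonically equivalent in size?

Yes

A minor second spans 1 semitone, and an augmented unison also spans 1 semitone — they're enharmonic.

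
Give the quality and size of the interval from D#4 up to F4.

diminished 3rd

D to F spans three letter names (D-E-F): a third.
A major third would be 4 semitones; D#4 to F4 is 2, two semitones narrower, so the interval is diminished.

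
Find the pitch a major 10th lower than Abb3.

Fbb2

The tenth's letter: A down three letter names plus an octave → F.
Moving 16 semitones down from Abb3 (the size of a major tenth) reaches Fbb2.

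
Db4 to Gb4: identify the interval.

D to G spans four letter names (D-E-F-G): a fourth.
The perfect fourth spans 5 semitones, and Db4 to Gb4 is exactly 5 semitones — so this is a perfect fourth.

perfect fourth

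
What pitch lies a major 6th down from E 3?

Six letter names down from E: G.
A major sixth spans 9 semitones, so from E3 the target pitch is G2.

G 2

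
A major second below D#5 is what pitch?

Two letter names down from D: C.
Moving 2 semitones down from D#5 (the size of a major second) reaches C#5.

C#5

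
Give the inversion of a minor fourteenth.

First reduce the compound minor fourteenth to its simple form, a minor seventh.
Interval numbers invert to sum to nine: 7 + 2 = 9, so a seventh inverts to a second.
The quality also flips — minor becomes major — giving a major second.

M2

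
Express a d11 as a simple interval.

diminished fourth

Each octave removed subtracts seven from the number: 11 − 7 = 4.
Quality carries through unchanged, so the simple form is a diminished fourth.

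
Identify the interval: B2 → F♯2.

perfect 4th

Descending from B2 to F#2 is the same interval as ascending F#2 to B2.
F to B spans four letter names (F-G-A-B) — that makes it a fourth of some quality.
Counting semitones, F#2→B2 is 5, which is the perfect fourth.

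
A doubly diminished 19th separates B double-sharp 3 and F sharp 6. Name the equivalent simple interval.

doubly diminished 5th

Each octave removed subtracts seven from the number: 19 − 14 = 5.
Quality carries through unchanged, so the simple form is a doubly diminished fifth.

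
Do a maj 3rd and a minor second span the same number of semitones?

No

A major third spans 4 semitones; a minor second spans 1 semitone. They differ by 3.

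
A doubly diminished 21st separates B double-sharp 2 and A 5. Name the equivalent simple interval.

Subtracting seven from the interval number removes an octave: 21 − 14 = 7.
So a doubly diminished twenty-first is 2 octaves plus a doubly diminished seventh. The quality is unchanged.

doubly diminished seventh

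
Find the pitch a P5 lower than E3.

Counting five letter names down from E lands on A.
Moving 7 semitones down from E3 (the size of a perfect fifth) reaches A2.

A2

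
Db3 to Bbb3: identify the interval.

minor sixth

D to B spans six letter names (D-E-F-G-A-B): a sixth.
Db3 to Bbb3 is 8 semitones, a half step short of the major sixth (9), so this is minor.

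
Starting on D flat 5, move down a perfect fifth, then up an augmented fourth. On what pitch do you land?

C 5

Down a perfect fifth from Db5: Gb4 (7 semitones down).
Up an augmented fourth from Gb4: C5 (6 semitones up).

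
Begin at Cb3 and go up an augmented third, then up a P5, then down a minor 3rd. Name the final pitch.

An augmented third up from Cb3 is E3.
Up a perfect fifth from E3: B3 (7 semitones up).
Down a minor third from B3: G#3 (3 semitones down).

G#3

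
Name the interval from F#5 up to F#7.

P15

F to F is the same letter name, plus 2 octaves, so the interval is some kind of fifteenth.
F#5 to F#7 is 24 semitones, matching the perfect fifteenth exactly, so the quality is perfect.
(Equivalently, a compound perfect octave: a perfect octave plus an octave.)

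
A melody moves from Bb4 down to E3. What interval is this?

diminished twelfth

Descending from Bb4 to E3 is the same interval as ascending E3 to Bb4.
E to B spans five letter names (E-F-G-A-B), plus an octave — that makes it a twelfth of some quality.
E3 to Bb4 spans 18 semitones — one semitone narrower than the perfect twelfth (19) — giving a diminished twelfth.
(Equivalently, a compound diminished fifth: a diminished fifth plus an octave.)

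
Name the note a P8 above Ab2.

An octave keeps the letter name A, an octave up from A.
A perfect octave spans 12 semitones, so from Ab2 the target pitch is Ab3.

Ab3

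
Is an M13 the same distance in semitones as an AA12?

Both span 21 semitones: a major thirteenth and a doubly augmented twelfth are the same chromatic distance.

Yes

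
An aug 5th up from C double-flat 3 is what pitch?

G flat 3

The fifth takes the letter from C up to G.
Moving 8 semitones up from Cbb3 (the size of an augmented fifth) reaches Gb3.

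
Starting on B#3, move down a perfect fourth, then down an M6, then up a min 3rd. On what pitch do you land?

B#3 down a perfect fourth → F##3 (5 semitones).
Down a major sixth from F##3: A#2 (9 semitones down).
A minor third up from A#2 is C#3.

C#3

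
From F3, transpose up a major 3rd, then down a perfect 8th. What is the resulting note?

F3 up a major third → A3 (4 semitones).
Down a perfect octave from A3: A2 (12 semitones down).

A2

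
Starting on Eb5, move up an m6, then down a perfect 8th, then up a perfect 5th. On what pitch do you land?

Gb5

Eb5 up a minor sixth → Cb6 (8 semitones).
A perfect octave down from Cb6 is Cb5.
Up a perfect fifth from Cb5: Gb5 (7 semitones up).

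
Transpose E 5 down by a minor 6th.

G-sharp 4

Six letter names down from E: G.
A minor sixth is 8 semitones; 8 semitones down from E5 gives G#4.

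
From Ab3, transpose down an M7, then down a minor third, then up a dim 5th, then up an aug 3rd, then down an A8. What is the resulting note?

Fb2

A major seventh down from Ab3 is Bbb2.
Down a minor third from Bbb2: Gb2 (3 semitones down).
A diminished fifth up from Gb2 is Dbb3.
An augmented third up from Dbb3 is F3.
F3 down an augmented octave → Fb2 (13 semitones).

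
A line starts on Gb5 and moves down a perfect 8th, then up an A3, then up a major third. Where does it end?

D#5

Gb5 down a perfect octave → Gb4 (12 semitones).
Up an augmented third from Gb4: B4 (5 semitones up).
B4 up a major third → D#5 (4 semitones).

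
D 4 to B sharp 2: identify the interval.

Descending from D4 to B#2 is the same interval as ascending B#2 to D4.
B to D spans three letter names (B-C-D), plus an octave: a tenth.
B#2 to D4 spans 14 semitones — two semitones narrower than the major tenth (16) — giving a diminished tenth.
(Equivalently, a compound diminished third: a diminished third plus an octave.)

diminished 10th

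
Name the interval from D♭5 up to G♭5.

perfect 4th

D to G spans four letter names (D-E-F-G) — that makes it a fourth of some quality.
Counting semitones, Db5→Gb5 is 5, which is the perfect fourth.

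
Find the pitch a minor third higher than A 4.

Three letter names up from A: C.
Moving 3 semitones up from A4 (the size of a minor third) reaches C5.

C 5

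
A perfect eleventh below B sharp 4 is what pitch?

F double-sharp 3

Counting four letter names plus an octave down from B lands on F.
Moving 17 semitones down from B#4 (the size of a perfect eleventh) reaches F##3.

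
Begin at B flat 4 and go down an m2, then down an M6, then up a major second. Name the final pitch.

Down a minor second from Bb4: A4 (1 semitone down).
A major sixth down from A4 is C4.
C4 up a major second → D4 (2 semitones).

D 4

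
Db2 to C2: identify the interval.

Descending from Db2 to C2 is the same interval as ascending C2 to Db2.
C to D spans two letter names (C-D), so the interval is some kind of second.
At 1 semitone, C2→Db2 falls one short of a major second: minor.

minor 2nd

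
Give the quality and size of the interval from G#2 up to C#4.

P11

G to C spans four letter names (G-A-B-C), plus an octave — that makes it an eleventh of some quality.
Counting semitones, G#2→C#4 is 17, which is the perfect eleventh.
(Equivalently, a compound perfect fourth: a perfect fourth plus an octave.)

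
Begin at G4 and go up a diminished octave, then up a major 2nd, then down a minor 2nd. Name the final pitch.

Up a diminished octave from G4: Gb5 (11 semitones up).
Up a major second from Gb5: Ab5 (2 semitones up).
Ab5 down a minor second → G5 (1 semitone).

G5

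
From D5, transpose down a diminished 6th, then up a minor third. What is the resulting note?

A#4

A diminished sixth down from D5 is F##4.
F##4 up a minor third → A#4 (3 semitones).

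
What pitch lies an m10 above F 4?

Counting three letter names plus an octave up from F lands on A.
Moving 15 semitones up from F4 (the size of a minor tenth) reaches Ab5.

A flat 5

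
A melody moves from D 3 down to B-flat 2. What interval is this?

major third

Descending from D3 to Bb2 is the same interval as ascending Bb2 to D3.
B to D spans three letter names (B-C-D) — that makes it a third of some quality.
Counting semitones, Bb2→D3 is 4, which is the major third.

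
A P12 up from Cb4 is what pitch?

Gb5

Counting five letter names plus an octave up from C lands on G.
Moving 19 semitones up from Cb4 (the size of a perfect twelfth) reaches Gb5.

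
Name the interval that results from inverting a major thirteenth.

First reduce the compound major thirteenth to its simple form, a major sixth.
Inverted interval numbers add to nine, so a sixth pairs with a third (6 + 3 = 9).
And major becomes minor under inversion, so we get a minor third.

minor third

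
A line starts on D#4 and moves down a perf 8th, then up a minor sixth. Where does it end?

D#4 down a perfect octave → D#3 (12 semitones).
A minor sixth up from D#3 is B3.

B3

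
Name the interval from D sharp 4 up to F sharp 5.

D to F spans three letter names (D-E-F), plus an octave, so the interval is some kind of tenth.
D#4 to F#5 is 15 semitones, a half step short of the major tenth (16), so this is minor.
(Equivalently, a compound minor third: a minor third plus an octave.)

minor tenth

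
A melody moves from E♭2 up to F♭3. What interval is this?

E to F spans two letter names (E-F), plus an octave: a ninth.
At 13 semitones, Eb2→Fb3 falls one short of a major ninth: minor.
(Equivalently, a compound minor second: a minor second plus an octave.)

minor ninth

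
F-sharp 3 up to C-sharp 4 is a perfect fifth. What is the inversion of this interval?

P4

Interval numbers invert to sum to nine: 5 + 4 = 9, so a fifth inverts to a fourth.
And perfect stays perfect under inversion, so we get a perfect fourth.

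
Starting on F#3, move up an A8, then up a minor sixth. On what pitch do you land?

D#5

F#3 up an augmented octave → F##4 (13 semitones).
F##4 up a minor sixth → D#5 (8 semitones).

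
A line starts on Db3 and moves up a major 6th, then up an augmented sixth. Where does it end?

G#4

A major sixth up from Db3 is Bb3.
An augmented sixth up from Bb3 is G#4.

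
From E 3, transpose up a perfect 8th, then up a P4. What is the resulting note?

A 4

A perfect octave up from E3 is E4.
Up a perfect fourth from E4: A4 (5 semitones up).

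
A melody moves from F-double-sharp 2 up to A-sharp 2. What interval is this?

F to A spans three letter names (F-G-A) — that makes it a third of some quality.
A major third would be 4 semitones, but F##2 to A#2 is 3 — one semitone narrower, making it a minor third.

minor third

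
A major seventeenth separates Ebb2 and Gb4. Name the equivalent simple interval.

Take out 2 octaves (14 from the number): 17 − 14 = 3.
So a major seventeenth is 2 octaves plus a major third. The quality is unchanged.

major 3rd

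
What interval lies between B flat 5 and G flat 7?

minor thirteenth

B to G spans six letter names (B-C-D-E-F-G), plus an octave: a thirteenth.
At 20 semitones, Bb5→Gb7 falls one short of a major thirteenth: minor.
(Equivalently, a compound minor sixth: a minor sixth plus an octave.)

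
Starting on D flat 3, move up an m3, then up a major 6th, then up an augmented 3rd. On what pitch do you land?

F sharp 4

Db3 up a minor third → Fb3 (3 semitones).
A major sixth up from Fb3 is Db4.
Up an augmented third from Db4: F#4 (5 semitones up).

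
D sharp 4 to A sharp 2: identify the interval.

Descending from D#4 to A#2 is the same interval as ascending A#2 to D#4.
A to D spans four letter names (A-B-C-D), plus an octave: an eleventh.
The perfect eleventh spans 17 semitones, and A#2 to D#4 is exactly 17 semitones — so this is a perfect eleventh.
(Equivalently, a compound perfect fourth: a perfect fourth plus an octave.)

P11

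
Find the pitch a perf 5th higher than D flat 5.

The fifth takes the letter from D up to A.
Moving 7 semitones up from Db5 (the size of a perfect fifth) reaches Ab5.

A flat 5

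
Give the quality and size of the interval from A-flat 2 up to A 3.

augmented octave

A to A is the same letter name, plus an octave, so the interval is some kind of octave.
A perfect octave would be 12 semitones; Ab2 to A3 is 13, one semitone wider, so the interval is augmented.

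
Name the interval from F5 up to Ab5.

F to A spans three letter names (F-G-A) — that makes it a third of some quality.
F5 to Ab5 is 3 semitones, a half step short of the major third (4), so this is minor.

minor 3rd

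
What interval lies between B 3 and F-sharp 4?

perfect 5th

B to F spans five letter names (B-C-D-E-F), so the interval is some kind of fifth.
B3 to F#4 is 7 semitones, matching the perfect fifth exactly, so the quality is perfect.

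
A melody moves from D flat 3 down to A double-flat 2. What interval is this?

augmented 4th

Descending from Db3 to Abb2 is the same interval as ascending Abb2 to Db3.
A to D spans four letter names (A-B-C-D), so the interval is some kind of fourth.
Abb2 to Db3 spans 6 semitones — one semitone wider than the perfect fourth (5) — giving an augmented fourth.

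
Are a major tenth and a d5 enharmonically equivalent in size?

16 semitones (major tenth) vs 6 semitones (diminished fifth): not equal.

No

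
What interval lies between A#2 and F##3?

major sixth

A to F spans six letter names (A-B-C-D-E-F) — that makes it a sixth of some quality.
A#2 to F##3 is 9 semitones, matching the major sixth exactly, so the quality is major.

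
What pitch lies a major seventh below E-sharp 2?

F-sharp 1

The seventh takes the letter from E down to F.
A major seventh spans 11 semitones, so from E#2 the target pitch is F#1.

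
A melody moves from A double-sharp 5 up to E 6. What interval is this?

A to E spans five letter names (A-B-C-D-E), so the interval is some kind of fifth.
The perfect fifth is 7 semitones; here we have 5, two semitones narrower: doubly diminished.

dd5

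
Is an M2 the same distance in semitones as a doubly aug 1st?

Both span 2 semitones: a major second and a doubly augmented unison are the same chromatic distance.

Yes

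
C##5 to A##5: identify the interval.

C to A spans six letter names (C-D-E-F-G-A): a sixth.
C##5 to A##5 is 9 semitones, matching the major sixth exactly, so the quality is major.

major sixth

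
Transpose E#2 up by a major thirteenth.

C##4

Counting six letter names plus an octave up from E lands on C.
A major thirteenth is 21 semitones; 21 semitones up from E#2 gives C##4.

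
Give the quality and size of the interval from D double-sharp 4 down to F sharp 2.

Descending from D##4 to F#2 is the same interval as ascending F#2 to D##4.
F to D spans six letter names (F-G-A-B-C-D), plus an octave — that makes it a thirteenth of some quality.
F#2 to D##4 spans 22 semitones — one semitone wider than the major thirteenth (21) — giving an augmented thirteenth.
(Equivalently, a compound augmented sixth: an augmented sixth plus an octave.)

augmented thirteenth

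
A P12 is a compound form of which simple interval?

Take out an octave (7 from the number): 12 − 7 = 5.
Quality carries through unchanged, so the simple form is a perfect fifth.

perfect 5th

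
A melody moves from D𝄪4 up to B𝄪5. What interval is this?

major 13th

D to B spans six letter names (D-E-F-G-A-B), plus an octave — that makes it a thirteenth of some quality.
The major thirteenth spans 21 semitones, and D##4 to B##5 is exactly 21 semitones — so this is a major thirteenth.
(Equivalently, a compound major sixth: a major sixth plus an octave.)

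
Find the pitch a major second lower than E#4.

D#4

The second takes the letter from E down to D.
A major second is 2 semitones; 2 semitones down from E#4 gives D#4.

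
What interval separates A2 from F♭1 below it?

augmented 10th

Descending from A2 to Fb1 is the same interval as ascending Fb1 to A2.
F to A spans three letter names (F-G-A), plus an octave — that makes it a tenth of some quality.
A major tenth would be 16 semitones; Fb1 to A2 is 17, one semitone wider, so the interval is augmented.
(Equivalently, a compound augmented third: an augmented third plus an octave.)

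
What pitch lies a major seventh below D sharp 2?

Counting seven letter names down from D lands on E.
A major seventh is 11 semitones; 11 semitones down from D#2 gives E1.

E 1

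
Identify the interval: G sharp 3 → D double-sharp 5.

augmented 12th

G to D spans five letter names (G-A-B-C-D), plus an octave — that makes it a twelfth of some quality.
The perfect twelfth is 19 semitones; here we have 20, one semitone wider: augmented.
(Equivalently, a compound augmented fifth: an augmented fifth plus an octave.)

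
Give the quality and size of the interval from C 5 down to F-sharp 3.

diminished twelfth

Descending from C5 to F#3 is the same interval as ascending F#3 to C5.
F to C spans five letter names (F-G-A-B-C), plus an octave — that makes it a twelfth of some quality.
A perfect twelfth would be 19 semitones; F#3 to C5 is 18, one semitone narrower, so the interval is diminished.
(Equivalently, a compound diminished fifth: a diminished fifth plus an octave.)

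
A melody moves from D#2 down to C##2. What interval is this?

minor 2nd

Descending from D#2 to C##2 is the same interval as ascending C##2 to D#2.
C to D spans two letter names (C-D): a second.
A major second would be 2 semitones, but C##2 to D#2 is 1 — one semitone narrower, making it a minor second.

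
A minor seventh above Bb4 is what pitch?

Ab5

Seven letter names up from B: A.
A minor seventh is 10 semitones; 10 semitones up from Bb4 gives Ab5.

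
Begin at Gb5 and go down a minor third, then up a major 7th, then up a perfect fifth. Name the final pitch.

A6

Gb5 down a minor third → Eb5 (3 semitones).
Up a major seventh from Eb5: D6 (11 semitones up).
Up a perfect fifth from D6: A6 (7 semitones up).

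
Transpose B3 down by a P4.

F#3

The fourth takes the letter from B down to F.
Moving 5 semitones down from B3 (the size of a perfect fourth) reaches F#3.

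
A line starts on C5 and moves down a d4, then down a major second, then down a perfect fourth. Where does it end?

C#4

C5 down a diminished fourth → G#4 (4 semitones).
G#4 down a major second → F#4 (2 semitones).
A perfect fourth down from F#4 is C#4.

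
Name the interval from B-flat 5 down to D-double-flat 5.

augmented sixth

Descending from Bb5 to Dbb5 is the same interval as ascending Dbb5 to Bb5.
D to B spans six letter names (D-E-F-G-A-B) — that makes it a sixth of some quality.
Dbb5 to Bb5 spans 10 semitones — one semitone wider than the major sixth (9) — giving an augmented sixth.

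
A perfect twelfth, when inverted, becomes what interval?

perfect fourth

First reduce the compound perfect twelfth to its simple form, a perfect fifth.
Interval numbers invert to sum to nine: 5 + 4 = 9, so a fifth inverts to a fourth.
The quality also flips — perfect stays perfect — giving a perfect fourth.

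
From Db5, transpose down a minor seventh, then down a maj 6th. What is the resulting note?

A minor seventh down from Db5 is Eb4.
Eb4 down a major sixth → Gb3 (9 semitones).

Gb3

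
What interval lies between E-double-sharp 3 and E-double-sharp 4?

perfect octave

E to E is the same letter name, plus an octave — that makes it an octave of some quality.
E##3 to E##4 is 12 semitones, matching the perfect octave exactly, so the quality is perfect.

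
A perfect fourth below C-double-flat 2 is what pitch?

Four letter names down from C: G.
A perfect fourth spans 5 semitones, so from Cbb2 the target pitch is Gbb1.

G-double-flat 1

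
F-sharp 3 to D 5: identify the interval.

minor thirteenth

F to D spans six letter names (F-G-A-B-C-D), plus an octave — that makes it a thirteenth of some quality.
F#3 to D5 is 20 semitones, a half step short of the major thirteenth (21), so this is minor.
(Equivalently, a compound minor sixth: a minor sixth plus an octave.)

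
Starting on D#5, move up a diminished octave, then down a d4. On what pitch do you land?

A diminished octave up from D#5 is D6.
A diminished fourth down from D6 is A#5.

A#5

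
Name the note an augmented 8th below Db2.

An octave keeps the letter name D, an octave down from D.
Moving 13 semitones down from Db2 (the size of an augmented octave) reaches Dbb1.

Dbb1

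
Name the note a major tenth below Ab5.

Fb4

Three letters down from A (plus an octave) reaches F.
A major tenth is 16 semitones; 16 semitones down from Ab5 gives Fb4.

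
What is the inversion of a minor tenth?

major 6th

First reduce the compound minor tenth to its simple form, a minor third.
Interval numbers invert to sum to nine: 3 + 6 = 9, so a third inverts to a sixth.
Quality inverts too: minor becomes major. That makes the inversion a major sixth.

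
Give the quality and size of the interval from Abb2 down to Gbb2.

Descending from Abb2 to Gbb2 is the same interval as ascending Gbb2 to Abb2.
G to A spans two letter names (G-A): a second.
Counting semitones, Gbb2→Abb2 is 2, which is the major second.

major second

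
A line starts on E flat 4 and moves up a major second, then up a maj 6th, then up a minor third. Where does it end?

Up a major second from Eb4: F4 (2 semitones up).
Up a major sixth from F4: D5 (9 semitones up).
A minor third up from D5 is F5.

F 5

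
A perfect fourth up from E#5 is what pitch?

The fourth takes the letter from E up to A.
Moving 5 semitones up from E#5 (the size of a perfect fourth) reaches A#5.

A#5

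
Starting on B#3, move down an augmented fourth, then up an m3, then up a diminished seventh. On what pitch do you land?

An augmented fourth down from B#3 is F#3.
Up a minor third from F#3: A3 (3 semitones up).
A3 up a diminished seventh → Gb4 (9 semitones).

Gb4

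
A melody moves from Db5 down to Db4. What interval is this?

Descending from Db5 to Db4 is the same interval as ascending Db4 to Db5.
D to D is the same letter name, plus an octave, so the interval is some kind of octave.
The perfect octave spans 12 semitones, and Db4 to Db5 is exactly 12 semitones — so this is a perfect octave.

perfect octave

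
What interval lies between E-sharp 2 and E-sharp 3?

E to E is the same letter name, plus an octave: an octave.
E#2 to E#3 is 12 semitones, matching the perfect octave exactly, so the quality is perfect.

perfect 8th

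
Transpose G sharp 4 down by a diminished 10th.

E double-sharp 3

Counting three letter names plus an octave down from G lands on E.
A diminished tenth is 14 semitones; 14 semitones down from G#4 gives E##3.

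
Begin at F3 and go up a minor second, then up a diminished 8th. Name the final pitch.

A minor second up from F3 is Gb3.
Up a diminished octave from Gb3: Gbb4 (11 semitones up).

Gbb4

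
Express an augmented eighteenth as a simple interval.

A4

Take out 2 octaves (14 from the number): 18 − 14 = 4.
So an augmented eighteenth is 2 octaves plus an augmented fourth. The quality is unchanged.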